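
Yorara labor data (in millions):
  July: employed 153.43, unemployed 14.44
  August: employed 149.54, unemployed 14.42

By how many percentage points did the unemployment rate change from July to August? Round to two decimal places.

The unemployment rate changed by +0.19 percentage points.

July: labor force = 153.43 + 14.44 = 167.87; u = 14.44/167.87 = 8.60%.
August: labor force = 149.54 + 14.42 = 163.96; u = 14.42/163.96 = 8.79%.
Change = 8.79% − 8.60% = +0.19 pp.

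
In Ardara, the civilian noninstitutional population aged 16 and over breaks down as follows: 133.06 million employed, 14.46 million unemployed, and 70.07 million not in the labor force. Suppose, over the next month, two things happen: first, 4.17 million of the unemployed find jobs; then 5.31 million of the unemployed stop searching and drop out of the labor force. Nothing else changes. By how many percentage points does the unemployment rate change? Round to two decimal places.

The unemployment rate changes by −6.30 percentage points.

Initially, labor force = 133.06 + 14.46 = 147.52 million, so u = 14.46/147.52 = 9.80%.
After the first change, unemployed falls and employed rises by 4.17; labor force unchanged → E = 137.23, U = 10.29, labor force = 147.52 million.
After the second change, unemployed and labor force both fall by 5.31 → E = 137.23, U = 4.98, labor force = 142.21 million.
New unemployment rate = 4.98 / 142.21 = 3.50%.
Change = 3.50% − 9.80% = −6.30 percentage points.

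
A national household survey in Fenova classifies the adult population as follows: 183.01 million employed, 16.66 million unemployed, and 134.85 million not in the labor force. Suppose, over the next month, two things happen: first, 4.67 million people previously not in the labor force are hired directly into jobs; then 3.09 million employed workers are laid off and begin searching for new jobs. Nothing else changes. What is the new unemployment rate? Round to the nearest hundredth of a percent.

Initially, labor force = 183.01 + 16.66 = 199.67 million, so u = 16.66/199.67 = 8.34%.
After the first change, employed and labor force both rise by 4.67; unemployed unchanged → E = 187.68, U = 16.66, labor force = 204.34 million.
After the second change, employed falls and unemployed rises by 3.09; labor force unchanged → E = 184.59, U = 19.75, labor force = 204.34 million.
New unemployment rate = 19.75 / 204.34 = 9.67%.

New unemployment rate ≈ 9.67%.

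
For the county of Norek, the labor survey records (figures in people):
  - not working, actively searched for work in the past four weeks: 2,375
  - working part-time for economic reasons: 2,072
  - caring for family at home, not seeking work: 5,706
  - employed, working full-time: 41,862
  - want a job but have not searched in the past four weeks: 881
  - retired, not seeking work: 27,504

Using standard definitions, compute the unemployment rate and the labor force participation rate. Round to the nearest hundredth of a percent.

Unemployment rate ≈ 5.13%; labor force participation rate ≈ 57.60%.

Employed = 2,072 + 41,862 = 43,934 (anyone who worked, including part-time for economic reasons, counts as employed).
Unemployed = 2,375.
Labor force = 43,934 + 2,375 = 46,309.
Not in labor force = 5,706 + 881 + 27,504 = 34,091 (those not working and not actively searching are outside the labor force — including those who want a job but have given up searching).
Civilian working-age population = 46,309 + 34,091 = 80,400.
Unemployment rate = 2,375 / 46,309 = 5.13%.
Labor force participation rate = 46,309 / 80,400 = 57.60%.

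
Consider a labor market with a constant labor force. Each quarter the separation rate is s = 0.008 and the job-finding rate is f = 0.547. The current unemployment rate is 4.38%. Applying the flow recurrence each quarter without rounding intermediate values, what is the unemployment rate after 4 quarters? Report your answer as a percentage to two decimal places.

With a fixed labor force, u_{t+1} = u_t + s·(1−u_t) − f·u_t = u_t·(1−s−f) + s.
Here 1−s−f = 0.445 and s = 0.008.
u_1 = 0.043800 × 0.445 + 0.008 = 0.027491.
u_2 = 0.027491 × 0.445 + 0.008 = 0.020233.
u_3 = 0.020233 × 0.445 + 0.008 = 0.017004.
u_4 = 0.017004 × 0.445 + 0.008 = 0.015567.

Unemployment rate after four quarters ≈ 1.56%.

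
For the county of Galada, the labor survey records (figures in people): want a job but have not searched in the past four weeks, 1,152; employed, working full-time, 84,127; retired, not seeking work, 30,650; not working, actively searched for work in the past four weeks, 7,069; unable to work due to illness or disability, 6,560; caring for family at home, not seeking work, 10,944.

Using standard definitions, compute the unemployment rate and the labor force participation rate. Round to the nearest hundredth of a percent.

Employed = 84,127.
Unemployed = 7,069.
Labor force = 84,127 + 7,069 = 91,196.
Not in labor force = 1,152 + 30,650 + 6,560 + 10,944 = 49,306 (those not working and not actively searching are outside the labor force — including those who want a job but have given up searching).
Civilian working-age population = 91,196 + 49,306 = 140,502.
Unemployment rate = 7,069 / 91,196 = 7.75%.
Labor force participation rate = 91,196 / 140,502 = 64.91%.

Unemployment rate ≈ 7.75%; labor force participation rate ≈ 64.91%.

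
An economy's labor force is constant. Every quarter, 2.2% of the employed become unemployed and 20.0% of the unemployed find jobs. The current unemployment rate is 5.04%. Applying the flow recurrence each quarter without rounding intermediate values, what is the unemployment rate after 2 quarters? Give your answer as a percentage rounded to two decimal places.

With a fixed labor force, u_{t+1} = u_t + s·(1−u_t) − f·u_t = u_t·(1−s−f) + s.
Here 1−s−f = 0.778 and s = 0.022.
u_1 = 0.050400 × 0.778 + 0.022 = 0.061211.
u_2 = 0.061211 × 0.778 + 0.022 = 0.069622.

Unemployment rate after two quarters ≈ 6.96%.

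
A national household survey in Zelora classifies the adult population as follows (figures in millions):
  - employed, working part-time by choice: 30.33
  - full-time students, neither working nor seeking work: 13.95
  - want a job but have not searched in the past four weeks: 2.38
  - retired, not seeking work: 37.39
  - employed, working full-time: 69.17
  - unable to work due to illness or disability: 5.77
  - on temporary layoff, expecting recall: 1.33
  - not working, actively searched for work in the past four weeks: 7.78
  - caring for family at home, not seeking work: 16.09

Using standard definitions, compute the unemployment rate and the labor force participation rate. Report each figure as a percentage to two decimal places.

Unemployment rate ≈ 8.39%; labor force participation rate ≈ 58.97%.

Employed = 30.33 + 69.17 = 99.50 million.
Unemployed = 1.33 + 7.78 = 9.11 million (jobless and actively searching, or on temporary layoff).
Labor force = 99.50 + 9.11 = 108.61 million.
Not in labor force = 13.95 + 2.38 + 37.39 + 5.77 + 16.09 = 75.58 million (those not working and not actively searching are outside the labor force — including those who want a job but have given up searching).
Civilian working-age population = 108.61 + 75.58 = 184.19 million.
Unemployment rate = 9.11 / 108.61 = 8.39%.
Labor force participation rate = 108.61 / 184.19 = 58.97%.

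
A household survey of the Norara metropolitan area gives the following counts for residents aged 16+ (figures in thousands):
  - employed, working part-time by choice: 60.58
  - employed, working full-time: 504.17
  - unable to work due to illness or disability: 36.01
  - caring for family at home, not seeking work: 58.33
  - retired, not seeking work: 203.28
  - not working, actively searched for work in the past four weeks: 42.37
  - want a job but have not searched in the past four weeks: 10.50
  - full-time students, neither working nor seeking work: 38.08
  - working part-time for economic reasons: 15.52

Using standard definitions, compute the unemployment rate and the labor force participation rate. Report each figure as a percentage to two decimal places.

Employed = 60.58 + 504.17 + 15.52 = 580.27 thousand (anyone who worked, including part-time for economic reasons, counts as employed).
Unemployed = 42.37 thousand.
Labor force = 580.27 + 42.37 = 622.64 thousand.
Not in labor force = 36.01 + 58.33 + 203.28 + 10.50 + 38.08 = 346.20 thousand (those not working and not actively searching are outside the labor force — including those who want a job but have given up searching).
Civilian working-age population = 622.64 + 346.20 = 968.84 thousand.
Unemployment rate = 42.37 / 622.64 = 6.80%.
Labor force participation rate = 622.64 / 968.84 = 64.27%.

Unemployment rate ≈ 6.80%; labor force participation rate ≈ 64.27%.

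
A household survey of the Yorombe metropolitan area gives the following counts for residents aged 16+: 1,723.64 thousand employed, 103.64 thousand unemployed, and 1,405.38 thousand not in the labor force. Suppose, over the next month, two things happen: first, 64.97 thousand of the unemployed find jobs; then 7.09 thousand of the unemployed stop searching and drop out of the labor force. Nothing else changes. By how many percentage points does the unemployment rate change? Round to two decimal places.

Initially, labor force = 1,723.64 + 103.64 = 1,827.28 thousand, so u = 103.64/1,827.28 = 5.67%.
After the first change, unemployed falls and employed rises by 64.97; labor force unchanged → E = 1,788.61, U = 38.67, labor force = 1,827.28 thousand.
After the second change, unemployed and labor force both fall by 7.09 → E = 1,788.61, U = 31.58, labor force = 1,820.19 thousand.
New unemployment rate = 31.58 / 1,820.19 = 1.73%.
Change = 1.73% − 5.67% = −3.94 percentage points.

The unemployment rate changes by −3.94 percentage points.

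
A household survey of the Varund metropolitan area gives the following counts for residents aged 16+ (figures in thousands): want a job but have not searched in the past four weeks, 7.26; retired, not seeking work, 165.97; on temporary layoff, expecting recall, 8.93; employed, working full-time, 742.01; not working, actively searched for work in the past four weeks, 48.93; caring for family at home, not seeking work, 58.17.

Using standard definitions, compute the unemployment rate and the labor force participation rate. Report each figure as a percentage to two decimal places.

Unemployment rate ≈ 7.23%; labor force participation rate ≈ 77.56%.

Employed = 742.01 thousand.
Unemployed = 8.93 + 48.93 = 57.86 thousand (jobless and actively searching, or on temporary layoff).
Labor force = 742.01 + 57.86 = 799.87 thousand.
Not in labor force = 7.26 + 165.97 + 58.17 = 231.40 thousand (those not working and not actively searching are outside the labor force — including those who want a job but have given up searching).
Civilian working-age population = 799.87 + 231.40 = 1,031.27 thousand.
Unemployment rate = 57.86 / 799.87 = 7.23%.
Labor force participation rate = 799.87 / 1,031.27 = 77.56%.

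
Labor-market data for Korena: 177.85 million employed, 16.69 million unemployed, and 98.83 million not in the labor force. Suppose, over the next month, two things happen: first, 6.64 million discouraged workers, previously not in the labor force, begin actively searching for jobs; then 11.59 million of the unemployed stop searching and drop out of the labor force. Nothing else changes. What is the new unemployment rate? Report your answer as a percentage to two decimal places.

New unemployment rate ≈ 6.19%.

Initially, labor force = 177.85 + 16.69 = 194.54 million, so u = 16.69/194.54 = 8.58%.
After the first change, unemployed and labor force both rise by 6.64 → E = 177.85, U = 23.33, labor force = 201.18 million.
After the second change, unemployed and labor force both fall by 11.59 → E = 177.85, U = 11.74, labor force = 189.59 million.
New unemployment rate = 11.74 / 189.59 = 6.19%.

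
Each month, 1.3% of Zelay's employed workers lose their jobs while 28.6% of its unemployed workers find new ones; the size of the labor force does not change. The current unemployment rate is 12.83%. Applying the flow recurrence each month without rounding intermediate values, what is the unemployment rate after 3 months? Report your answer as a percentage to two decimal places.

With a fixed labor force, u_{t+1} = u_t + s·(1−u_t) − f·u_t = u_t·(1−s−f) + s.
Here 1−s−f = 0.701 and s = 0.013.
u_1 = 0.128300 × 0.701 + 0.013 = 0.102938.
u_2 = 0.102938 × 0.701 + 0.013 = 0.085160.
u_3 = 0.085160 × 0.701 + 0.013 = 0.072697.

Unemployment rate after three months ≈ 7.27%.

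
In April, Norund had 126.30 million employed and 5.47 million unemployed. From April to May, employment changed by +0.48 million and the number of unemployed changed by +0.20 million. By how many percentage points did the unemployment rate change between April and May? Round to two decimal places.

The unemployment rate changed by +0.13 percentage points.

April: labor force = 126.30 + 5.47 = 131.77; u = 5.47/131.77 = 4.15%.
May: labor force = 126.78 + 5.67 = 132.45; u = 5.67/132.45 = 4.28%.
Change = 4.28% − 4.15% = +0.13 pp.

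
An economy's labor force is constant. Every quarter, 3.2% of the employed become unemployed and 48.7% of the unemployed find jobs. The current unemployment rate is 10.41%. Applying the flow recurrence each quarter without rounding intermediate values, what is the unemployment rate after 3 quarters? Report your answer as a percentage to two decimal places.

With a fixed labor force, u_{t+1} = u_t + s·(1−u_t) − f·u_t = u_t·(1−s−f) + s.
Here 1−s−f = 0.481 and s = 0.032.
u_1 = 0.104100 × 0.481 + 0.032 = 0.082072.
u_2 = 0.082072 × 0.481 + 0.032 = 0.071477.
u_3 = 0.071477 × 0.481 + 0.032 = 0.066380.

Unemployment rate after three quarters ≈ 6.64%.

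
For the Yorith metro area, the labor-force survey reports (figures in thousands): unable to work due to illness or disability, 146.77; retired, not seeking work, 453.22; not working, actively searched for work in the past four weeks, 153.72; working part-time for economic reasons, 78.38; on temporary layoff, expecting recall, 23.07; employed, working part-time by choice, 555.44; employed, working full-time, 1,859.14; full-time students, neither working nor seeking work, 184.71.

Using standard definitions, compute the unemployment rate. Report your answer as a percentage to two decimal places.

Employed = 78.38 + 555.44 + 1,859.14 = 2,492.96 thousand (anyone who worked, including part-time for economic reasons, counts as employed).
Unemployed = 153.72 + 23.07 = 176.79 thousand (jobless and actively searching, or on temporary layoff).
Labor force = 2,492.96 + 176.79 = 2,669.75 thousand.
Unemployment rate = 176.79 / 2,669.75 = 6.62%.

Unemployment rate ≈ 6.62%.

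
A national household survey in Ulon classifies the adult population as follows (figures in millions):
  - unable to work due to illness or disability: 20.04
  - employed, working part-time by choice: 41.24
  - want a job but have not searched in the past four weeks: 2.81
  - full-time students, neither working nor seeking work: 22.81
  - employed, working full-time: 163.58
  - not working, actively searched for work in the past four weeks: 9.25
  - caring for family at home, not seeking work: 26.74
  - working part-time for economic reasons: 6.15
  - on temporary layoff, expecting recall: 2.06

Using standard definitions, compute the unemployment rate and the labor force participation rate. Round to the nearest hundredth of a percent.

Unemployment rate ≈ 5.09%; labor force participation rate ≈ 75.43%.

Employed = 41.24 + 163.58 + 6.15 = 210.97 million (anyone who worked, including part-time for economic reasons, counts as employed).
Unemployed = 9.25 + 2.06 = 11.31 million (jobless and actively searching, or on temporary layoff).
Labor force = 210.97 + 11.31 = 222.28 million.
Not in labor force = 20.04 + 2.81 + 22.81 + 26.74 = 72.40 million (those not working and not actively searching are outside the labor force — including those who want a job but have given up searching).
Civilian working-age population = 222.28 + 72.40 = 294.68 million.
Unemployment rate = 11.31 / 222.28 = 5.09%.
Labor force participation rate = 222.28 / 294.68 = 75.43%.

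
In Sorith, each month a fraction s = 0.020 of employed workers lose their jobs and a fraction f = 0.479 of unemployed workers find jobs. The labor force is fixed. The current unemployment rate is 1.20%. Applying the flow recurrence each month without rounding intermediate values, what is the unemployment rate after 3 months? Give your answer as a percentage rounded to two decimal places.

Unemployment rate after three months ≈ 3.65%.

With a fixed labor force, u_{t+1} = u_t + s·(1−u_t) − f·u_t = u_t·(1−s−f) + s.
Here 1−s−f = 0.501 and s = 0.020.
u_1 = 0.012000 × 0.501 + 0.020 = 0.026012.
u_2 = 0.026012 × 0.501 + 0.020 = 0.033032.
u_3 = 0.033032 × 0.501 + 0.020 = 0.036549.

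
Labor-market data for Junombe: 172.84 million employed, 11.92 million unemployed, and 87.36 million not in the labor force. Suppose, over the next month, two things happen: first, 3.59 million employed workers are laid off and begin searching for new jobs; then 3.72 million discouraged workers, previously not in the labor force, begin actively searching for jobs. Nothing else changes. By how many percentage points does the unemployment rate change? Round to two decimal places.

Initially, labor force = 172.84 + 11.92 = 184.76 million, so u = 11.92/184.76 = 6.45%.
After the first change, employed falls and unemployed rises by 3.59; labor force unchanged → E = 169.25, U = 15.51, labor force = 184.76 million.
After the second change, unemployed and labor force both rise by 3.72 → E = 169.25, U = 19.23, labor force = 188.48 million.
New unemployment rate = 19.23 / 188.48 = 10.20%.
Change = 10.20% − 6.45% = +3.75 percentage points.

The unemployment rate changes by +3.75 percentage points.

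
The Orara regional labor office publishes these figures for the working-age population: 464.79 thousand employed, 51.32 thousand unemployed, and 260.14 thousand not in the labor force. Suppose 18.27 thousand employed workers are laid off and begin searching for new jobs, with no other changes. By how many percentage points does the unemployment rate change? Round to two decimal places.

Initially, labor force = 464.79 + 51.32 = 516.11 thousand, so u = 51.32/516.11 = 9.94%.
After the change, employed falls and unemployed rises by 18.27; labor force unchanged → E = 446.52, U = 69.59, labor force = 516.11 thousand.
New unemployment rate = 69.59 / 516.11 = 13.48%.
Change = 13.48% − 9.94% = +3.54 percentage points.

The unemployment rate changes by +3.54 percentage points.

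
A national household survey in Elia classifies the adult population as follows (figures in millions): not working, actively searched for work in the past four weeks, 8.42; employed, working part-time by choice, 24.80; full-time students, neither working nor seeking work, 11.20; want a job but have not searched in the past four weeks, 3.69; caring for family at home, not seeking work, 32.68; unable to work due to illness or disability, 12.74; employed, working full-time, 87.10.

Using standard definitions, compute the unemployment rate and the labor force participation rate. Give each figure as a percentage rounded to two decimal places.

Employed = 24.80 + 87.10 = 111.90 million.
Unemployed = 8.42 million.
Labor force = 111.90 + 8.42 = 120.32 million.
Not in labor force = 11.20 + 3.69 + 32.68 + 12.74 = 60.31 million (those not working and not actively searching are outside the labor force — including those who want a job but have given up searching).
Civilian working-age population = 120.32 + 60.31 = 180.63 million.
Unemployment rate = 8.42 / 120.32 = 7.00%.
Labor force participation rate = 120.32 / 180.63 = 66.61%.

Unemployment rate ≈ 7.00%; labor force participation rate ≈ 66.61%.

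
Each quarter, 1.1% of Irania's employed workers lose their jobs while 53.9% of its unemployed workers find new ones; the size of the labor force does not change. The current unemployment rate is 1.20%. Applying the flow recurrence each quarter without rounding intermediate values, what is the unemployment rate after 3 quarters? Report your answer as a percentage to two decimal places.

Unemployment rate after three quarters ≈ 1.93%.

With a fixed labor force, u_{t+1} = u_t + s·(1−u_t) − f·u_t = u_t·(1−s−f) + s.
Here 1−s−f = 0.450 and s = 0.011.
u_1 = 0.012000 × 0.450 + 0.011 = 0.016400.
u_2 = 0.016400 × 0.450 + 0.011 = 0.018380.
u_3 = 0.018380 × 0.450 + 0.011 = 0.019271.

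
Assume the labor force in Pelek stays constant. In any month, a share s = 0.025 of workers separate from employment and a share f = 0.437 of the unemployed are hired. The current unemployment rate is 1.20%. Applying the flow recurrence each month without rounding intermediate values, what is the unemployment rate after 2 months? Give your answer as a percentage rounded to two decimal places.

Unemployment rate after two months ≈ 4.19%.

With a fixed labor force, u_{t+1} = u_t + s·(1−u_t) − f·u_t = u_t·(1−s−f) + s.
Here 1−s−f = 0.538 and s = 0.025.
u_1 = 0.012000 × 0.538 + 0.025 = 0.031456.
u_2 = 0.031456 × 0.538 + 0.025 = 0.041923.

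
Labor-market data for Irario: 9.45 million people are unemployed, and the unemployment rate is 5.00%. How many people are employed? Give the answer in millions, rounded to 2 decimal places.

Labor force = U / u = 9.45 / 0.0500 ≈ 189.00 million.
Employed = labor force − unemployed = 189.00 − 9.45 = 179.55 million.

About 179.55 million are employed.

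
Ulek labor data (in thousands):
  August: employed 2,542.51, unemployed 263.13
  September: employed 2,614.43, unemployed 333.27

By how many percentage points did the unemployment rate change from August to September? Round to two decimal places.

The unemployment rate changed by +1.93 percentage points.

August: labor force = 2,542.51 + 263.13 = 2,805.64; u = 263.13/2,805.64 = 9.38%.
September: labor force = 2,614.43 + 333.27 = 2,947.70; u = 333.27/2,947.70 = 11.31%.
Change = 11.31% − 9.38% = +1.93 pp.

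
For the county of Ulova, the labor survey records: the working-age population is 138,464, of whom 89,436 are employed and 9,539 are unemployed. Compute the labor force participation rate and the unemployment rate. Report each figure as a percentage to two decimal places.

Labor force = employed + unemployed = 89,436 + 9,539 = 98,975.
Unemployment rate = 9,539 / 98,975 = 9.64%.
Labor force participation rate = 98,975 / 138,464 = 71.48%.

Labor force participation rate ≈ 71.48%; unemployment rate ≈ 9.64%.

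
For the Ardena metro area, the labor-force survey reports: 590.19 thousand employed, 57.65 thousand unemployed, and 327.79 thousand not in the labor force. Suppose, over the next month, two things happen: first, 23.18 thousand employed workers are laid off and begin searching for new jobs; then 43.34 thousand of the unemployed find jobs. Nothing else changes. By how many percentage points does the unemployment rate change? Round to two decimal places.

Initially, labor force = 590.19 + 57.65 = 647.84 thousand, so u = 57.65/647.84 = 8.90%.
After the first change, employed falls and unemployed rises by 23.18; labor force unchanged → E = 567.01, U = 80.83, labor force = 647.84 thousand.
After the second change, unemployed falls and employed rises by 43.34; labor force unchanged → E = 610.35, U = 37.49, labor force = 647.84 thousand.
New unemployment rate = 37.49 / 647.84 = 5.79%.
Change = 5.79% − 8.90% = −3.11 percentage points.

The unemployment rate changes by −3.11 percentage points.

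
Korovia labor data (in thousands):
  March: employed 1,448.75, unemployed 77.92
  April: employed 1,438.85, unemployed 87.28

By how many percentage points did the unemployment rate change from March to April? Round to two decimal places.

March: labor force = 1,448.75 + 77.92 = 1,526.67; u = 77.92/1,526.67 = 5.10%.
April: labor force = 1,438.85 + 87.28 = 1,526.13; u = 87.28/1,526.13 = 5.72%.
Change = 5.72% − 5.10% = +0.62 pp.

The unemployment rate changed by +0.62 percentage points.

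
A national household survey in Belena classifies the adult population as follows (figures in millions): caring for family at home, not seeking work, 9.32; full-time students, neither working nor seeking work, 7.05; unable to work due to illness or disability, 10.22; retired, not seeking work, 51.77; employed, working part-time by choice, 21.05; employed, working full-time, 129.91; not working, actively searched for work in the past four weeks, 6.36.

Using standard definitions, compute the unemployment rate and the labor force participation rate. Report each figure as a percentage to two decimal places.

Unemployment rate ≈ 4.04%; labor force participation rate ≈ 66.75%.

Employed = 21.05 + 129.91 = 150.96 million.
Unemployed = 6.36 million.
Labor force = 150.96 + 6.36 = 157.32 million.
Not in labor force = 9.32 + 7.05 + 10.22 + 51.77 = 78.36 million (those not working and not actively searching are outside the labor force).
Civilian working-age population = 157.32 + 78.36 = 235.68 million.
Unemployment rate = 6.36 / 157.32 = 4.04%.
Labor force participation rate = 157.32 / 235.68 = 66.75%.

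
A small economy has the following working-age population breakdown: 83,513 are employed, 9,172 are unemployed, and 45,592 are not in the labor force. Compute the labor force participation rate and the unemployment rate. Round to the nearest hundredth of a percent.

Labor force = employed + unemployed = 83,513 + 9,172 = 92,685.
Working-age population = 92,685 + 45,592 = 138,277.
Unemployment rate = 9,172 / 92,685 = 9.90%.
Labor force participation rate = 92,685 / 138,277 = 67.03%.

Labor force participation rate ≈ 67.03%; unemployment rate ≈ 9.90%.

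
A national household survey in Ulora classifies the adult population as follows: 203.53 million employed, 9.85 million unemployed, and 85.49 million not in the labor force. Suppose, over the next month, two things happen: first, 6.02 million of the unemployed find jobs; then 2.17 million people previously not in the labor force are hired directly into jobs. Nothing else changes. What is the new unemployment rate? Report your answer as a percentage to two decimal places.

Initially, labor force = 203.53 + 9.85 = 213.38 million, so u = 9.85/213.38 = 4.62%.
After the first change, unemployed falls and employed rises by 6.02; labor force unchanged → E = 209.55, U = 3.83, labor force = 213.38 million.
After the second change, employed and labor force both rise by 2.17; unemployed unchanged → E = 211.72, U = 3.83, labor force = 215.55 million.
New unemployment rate = 3.83 / 215.55 = 1.78%.

New unemployment rate ≈ 1.78%.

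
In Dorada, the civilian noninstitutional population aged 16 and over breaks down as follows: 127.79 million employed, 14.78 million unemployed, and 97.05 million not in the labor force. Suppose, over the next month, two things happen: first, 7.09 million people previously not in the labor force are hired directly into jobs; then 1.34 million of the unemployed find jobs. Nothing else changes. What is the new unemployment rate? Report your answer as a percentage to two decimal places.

New unemployment rate ≈ 8.98%.

Initially, labor force = 127.79 + 14.78 = 142.57 million, so u = 14.78/142.57 = 10.37%.
After the first change, employed and labor force both rise by 7.09; unemployed unchanged → E = 134.88, U = 14.78, labor force = 149.66 million.
After the second change, unemployed falls and employed rises by 1.34; labor force unchanged → E = 136.22, U = 13.44, labor force = 149.66 million.
New unemployment rate = 13.44 / 149.66 = 8.98%.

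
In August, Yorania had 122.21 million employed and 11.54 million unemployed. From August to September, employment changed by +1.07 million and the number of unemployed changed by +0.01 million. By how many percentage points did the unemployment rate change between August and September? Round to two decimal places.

August: labor force = 122.21 + 11.54 = 133.75; u = 11.54/133.75 = 8.63%.
September: labor force = 123.28 + 11.55 = 134.83; u = 11.55/134.83 = 8.57%.
Change = 8.57% − 8.63% = −0.06 pp.

The unemployment rate changed by −0.06 percentage points.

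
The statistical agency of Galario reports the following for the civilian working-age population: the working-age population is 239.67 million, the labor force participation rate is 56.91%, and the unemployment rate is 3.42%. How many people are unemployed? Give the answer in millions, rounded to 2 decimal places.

Labor force = 0.5691 × 239.67 = 136.40 million.
Unemployed = 0.0342 × 136.40 ≈ 4.66 million.

About 4.66 million are unemployed.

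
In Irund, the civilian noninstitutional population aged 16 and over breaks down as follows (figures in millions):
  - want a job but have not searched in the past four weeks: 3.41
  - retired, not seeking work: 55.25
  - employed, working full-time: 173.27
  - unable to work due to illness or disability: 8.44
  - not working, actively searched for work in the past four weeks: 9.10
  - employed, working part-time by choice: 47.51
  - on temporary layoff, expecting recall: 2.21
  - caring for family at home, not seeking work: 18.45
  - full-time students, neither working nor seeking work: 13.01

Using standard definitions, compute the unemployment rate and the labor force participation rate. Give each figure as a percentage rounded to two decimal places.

Employed = 173.27 + 47.51 = 220.78 million.
Unemployed = 9.10 + 2.21 = 11.31 million (jobless and actively searching, or on temporary layoff).
Labor force = 220.78 + 11.31 = 232.09 million.
Not in labor force = 3.41 + 55.25 + 8.44 + 18.45 + 13.01 = 98.56 million (those not working and not actively searching are outside the labor force — including those who want a job but have given up searching).
Civilian working-age population = 232.09 + 98.56 = 330.65 million.
Unemployment rate = 11.31 / 232.09 = 4.87%.
Labor force participation rate = 232.09 / 330.65 = 70.19%.

Unemployment rate ≈ 4.87%; labor force participation rate ≈ 70.19%.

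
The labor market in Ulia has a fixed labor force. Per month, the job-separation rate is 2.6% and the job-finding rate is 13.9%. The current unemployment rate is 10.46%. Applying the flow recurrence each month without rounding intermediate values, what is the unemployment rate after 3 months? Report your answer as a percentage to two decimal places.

Unemployment rate after three months ≈ 12.67%.

With a fixed labor force, u_{t+1} = u_t + s·(1−u_t) − f·u_t = u_t·(1−s−f) + s.
Here 1−s−f = 0.835 and s = 0.026.
u_1 = 0.104600 × 0.835 + 0.026 = 0.113341.
u_2 = 0.113341 × 0.835 + 0.026 = 0.120640.
u_3 = 0.120640 × 0.835 + 0.026 = 0.126734.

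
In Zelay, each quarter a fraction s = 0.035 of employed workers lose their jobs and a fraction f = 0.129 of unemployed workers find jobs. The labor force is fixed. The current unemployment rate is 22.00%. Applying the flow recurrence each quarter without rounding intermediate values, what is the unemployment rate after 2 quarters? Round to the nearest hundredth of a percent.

Unemployment rate after two quarters ≈ 21.80%.

With a fixed labor force, u_{t+1} = u_t + s·(1−u_t) − f·u_t = u_t·(1−s−f) + s.
Here 1−s−f = 0.836 and s = 0.035.
u_1 = 0.220000 × 0.836 + 0.035 = 0.218920.
u_2 = 0.218920 × 0.836 + 0.035 = 0.218017.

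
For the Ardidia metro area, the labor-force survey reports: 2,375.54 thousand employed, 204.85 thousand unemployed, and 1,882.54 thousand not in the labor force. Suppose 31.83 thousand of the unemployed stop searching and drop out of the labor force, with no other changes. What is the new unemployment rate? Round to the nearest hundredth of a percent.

Initially, labor force = 2,375.54 + 204.85 = 2,580.39 thousand, so u = 204.85/2,580.39 = 7.94%.
After the change, unemployed and labor force both fall by 31.83 → E = 2,375.54, U = 173.02, labor force = 2,548.56 thousand.
New unemployment rate = 173.02 / 2,548.56 = 6.79%.

New unemployment rate ≈ 6.79%.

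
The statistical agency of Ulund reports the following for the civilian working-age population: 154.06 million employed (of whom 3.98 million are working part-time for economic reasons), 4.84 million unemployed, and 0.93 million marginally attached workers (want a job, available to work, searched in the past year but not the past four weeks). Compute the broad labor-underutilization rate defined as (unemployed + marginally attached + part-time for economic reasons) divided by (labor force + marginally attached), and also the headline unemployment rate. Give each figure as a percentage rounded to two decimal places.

Labor force = 154.06 + 4.84 = 158.90 million.
Numerator = 4.84 + 0.93 + 3.98 = 9.75 million.
Denominator = 158.90 + 0.93 = 159.83 million.
Broad rate = 9.75 / 159.83 = 6.10%.
Headline unemployment rate = 4.84 / 158.90 = 3.05%.

Broad underutilization rate ≈ 6.10%; headline unemployment rate ≈ 3.05%.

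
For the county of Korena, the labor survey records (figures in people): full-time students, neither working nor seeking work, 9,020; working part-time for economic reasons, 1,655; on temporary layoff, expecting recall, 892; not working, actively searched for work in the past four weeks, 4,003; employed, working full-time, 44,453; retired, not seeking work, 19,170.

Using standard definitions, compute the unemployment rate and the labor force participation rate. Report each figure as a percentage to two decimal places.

Unemployment rate ≈ 9.60%; labor force participation rate ≈ 64.40%.

Employed = 1,655 + 44,453 = 46,108 (anyone who worked, including part-time for economic reasons, counts as employed).
Unemployed = 892 + 4,003 = 4,895 (jobless and actively searching, or on temporary layoff).
Labor force = 46,108 + 4,895 = 51,003.
Not in labor force = 9,020 + 19,170 = 28,190 (those not working and not actively searching are outside the labor force).
Civilian working-age population = 51,003 + 28,190 = 79,193.
Unemployment rate = 4,895 / 51,003 = 9.60%.
Labor force participation rate = 51,003 / 79,193 = 64.40%.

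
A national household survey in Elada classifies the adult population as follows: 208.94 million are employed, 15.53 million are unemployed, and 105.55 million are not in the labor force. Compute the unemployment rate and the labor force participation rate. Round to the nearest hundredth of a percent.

Labor force = employed + unemployed = 208.94 + 15.53 = 224.47 million.
Working-age population = 224.47 + 105.55 = 330.02 million.
Unemployment rate = 15.53 / 224.47 = 6.92%.
Labor force participation rate = 224.47 / 330.02 = 68.02%.

Unemployment rate ≈ 6.92%; labor force participation rate ≈ 68.02%.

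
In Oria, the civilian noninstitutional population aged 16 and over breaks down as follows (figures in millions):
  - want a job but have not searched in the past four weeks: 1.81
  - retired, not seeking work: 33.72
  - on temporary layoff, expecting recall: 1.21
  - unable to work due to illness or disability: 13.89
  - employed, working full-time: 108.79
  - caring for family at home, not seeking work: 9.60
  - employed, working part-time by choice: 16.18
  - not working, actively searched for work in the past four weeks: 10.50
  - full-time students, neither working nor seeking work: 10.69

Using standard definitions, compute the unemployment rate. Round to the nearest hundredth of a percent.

Unemployment rate ≈ 8.57%.

Employed = 108.79 + 16.18 = 124.97 million.
Unemployed = 1.21 + 10.50 = 11.71 million (jobless and actively searching, or on temporary layoff).
Labor force = 124.97 + 11.71 = 136.68 million.
Unemployment rate = 11.71 / 136.68 = 8.57%.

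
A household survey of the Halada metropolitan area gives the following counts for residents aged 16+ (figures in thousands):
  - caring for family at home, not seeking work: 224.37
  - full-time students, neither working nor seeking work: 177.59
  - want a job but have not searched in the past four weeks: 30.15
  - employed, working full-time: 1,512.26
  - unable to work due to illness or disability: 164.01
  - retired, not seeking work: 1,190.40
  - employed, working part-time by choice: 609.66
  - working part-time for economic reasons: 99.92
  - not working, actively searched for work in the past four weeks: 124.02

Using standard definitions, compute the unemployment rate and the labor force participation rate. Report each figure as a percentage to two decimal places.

Unemployment rate ≈ 5.29%; labor force participation rate ≈ 56.77%.

Employed = 1,512.26 + 609.66 + 99.92 = 2,221.84 thousand (anyone who worked, including part-time for economic reasons, counts as employed).
Unemployed = 124.02 thousand.
Labor force = 2,221.84 + 124.02 = 2,345.86 thousand.
Not in labor force = 224.37 + 177.59 + 30.15 + 164.01 + 1,190.40 = 1,786.52 thousand (those not working and not actively searching are outside the labor force — including those who want a job but have given up searching).
Civilian working-age population = 2,345.86 + 1,786.52 = 4,132.38 thousand.
Unemployment rate = 124.02 / 2,345.86 = 5.29%.
Labor force participation rate = 2,345.86 / 4,132.38 = 56.77%.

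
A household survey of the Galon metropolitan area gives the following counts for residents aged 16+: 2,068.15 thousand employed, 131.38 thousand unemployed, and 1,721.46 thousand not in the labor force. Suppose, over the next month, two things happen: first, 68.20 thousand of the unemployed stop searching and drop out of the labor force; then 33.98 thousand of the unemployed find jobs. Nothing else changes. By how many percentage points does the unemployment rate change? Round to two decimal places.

The unemployment rate changes by −4.60 percentage points.

Initially, labor force = 2,068.15 + 131.38 = 2,199.53 thousand, so u = 131.38/2,199.53 = 5.97%.
After the first change, unemployed and labor force both fall by 68.20 → E = 2,068.15, U = 63.18, labor force = 2,131.33 thousand.
After the second change, unemployed falls and employed rises by 33.98; labor force unchanged → E = 2,102.13, U = 29.20, labor force = 2,131.33 thousand.
New unemployment rate = 29.20 / 2,131.33 = 1.37%.
Change = 1.37% − 5.97% = −4.60 percentage points.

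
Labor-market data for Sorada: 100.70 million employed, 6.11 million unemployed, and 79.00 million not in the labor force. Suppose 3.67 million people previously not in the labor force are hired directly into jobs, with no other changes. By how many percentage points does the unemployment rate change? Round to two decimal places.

The unemployment rate changes by −0.19 percentage points.

Initially, labor force = 100.70 + 6.11 = 106.81 million, so u = 6.11/106.81 = 5.72%.
After the change, employed and labor force both rise by 3.67; unemployed unchanged → E = 104.37, U = 6.11, labor force = 110.48 million.
New unemployment rate = 6.11 / 110.48 = 5.53%.
Change = 5.53% − 5.72% = −0.19 percentage points.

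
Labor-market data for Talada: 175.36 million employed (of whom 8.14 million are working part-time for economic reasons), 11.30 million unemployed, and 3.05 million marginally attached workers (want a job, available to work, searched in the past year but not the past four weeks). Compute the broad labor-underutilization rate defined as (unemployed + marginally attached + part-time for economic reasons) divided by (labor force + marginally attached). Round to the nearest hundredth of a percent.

Labor force = 175.36 + 11.30 = 186.66 million.
Numerator = 11.30 + 3.05 + 8.14 = 22.49 million.
Denominator = 186.66 + 3.05 = 189.71 million.
Broad rate = 22.49 / 189.71 = 11.85%.

Broad underutilization rate ≈ 11.85%.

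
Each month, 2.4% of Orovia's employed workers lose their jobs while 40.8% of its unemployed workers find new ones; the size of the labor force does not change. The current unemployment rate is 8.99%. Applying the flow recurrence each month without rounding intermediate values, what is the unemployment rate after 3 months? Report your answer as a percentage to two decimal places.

Unemployment rate after three months ≈ 6.18%.

With a fixed labor force, u_{t+1} = u_t + s·(1−u_t) − f·u_t = u_t·(1−s−f) + s.
Here 1−s−f = 0.568 and s = 0.024.
u_1 = 0.089900 × 0.568 + 0.024 = 0.075063.
u_2 = 0.075063 × 0.568 + 0.024 = 0.066636.
u_3 = 0.066636 × 0.568 + 0.024 = 0.061849.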